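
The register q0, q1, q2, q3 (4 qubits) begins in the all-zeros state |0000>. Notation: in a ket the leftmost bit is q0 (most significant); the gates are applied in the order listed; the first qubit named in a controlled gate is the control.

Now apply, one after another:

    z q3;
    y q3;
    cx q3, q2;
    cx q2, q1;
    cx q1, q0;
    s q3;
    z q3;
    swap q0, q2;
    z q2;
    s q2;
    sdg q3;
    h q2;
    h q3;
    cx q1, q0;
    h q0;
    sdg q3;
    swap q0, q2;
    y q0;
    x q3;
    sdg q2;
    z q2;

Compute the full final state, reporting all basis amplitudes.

The final amplitudes are 0 on |0000>, 0 on |0001>, 0 on |0010>, 0 on |0011>, sqrt(2)/4 on |0100>, -sqrt(2)*I/4 on |0101>, sqrt(2)*I/4 on |0110>, sqrt(2)/4 on |0111>, 0 on |1000>, 0 on |1001>, 0 on |1010>, 0 on |1011>, sqrt(2)/4 on |1100>, -sqrt(2)*I/4 on |1101>, sqrt(2)*I/4 on |1110>, sqrt(2)/4 on |1111>.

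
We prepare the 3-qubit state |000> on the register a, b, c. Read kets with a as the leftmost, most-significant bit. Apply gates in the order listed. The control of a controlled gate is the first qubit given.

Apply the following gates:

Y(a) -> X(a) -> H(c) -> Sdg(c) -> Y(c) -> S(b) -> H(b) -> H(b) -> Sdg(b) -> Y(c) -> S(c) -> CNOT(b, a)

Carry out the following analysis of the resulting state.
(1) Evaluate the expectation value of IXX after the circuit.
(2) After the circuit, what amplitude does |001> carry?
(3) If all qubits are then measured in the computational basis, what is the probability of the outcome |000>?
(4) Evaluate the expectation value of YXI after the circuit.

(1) The observable IXX averages to 0. Key observation: steps 4-11 multiply out to the identity, so the circuit reduces to the remaining gates.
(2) The amplitude on |001> is sqrt(2)*I/2.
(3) The probability of measuring |000> is 1/2.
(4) In the final state, YXI has expectation 0.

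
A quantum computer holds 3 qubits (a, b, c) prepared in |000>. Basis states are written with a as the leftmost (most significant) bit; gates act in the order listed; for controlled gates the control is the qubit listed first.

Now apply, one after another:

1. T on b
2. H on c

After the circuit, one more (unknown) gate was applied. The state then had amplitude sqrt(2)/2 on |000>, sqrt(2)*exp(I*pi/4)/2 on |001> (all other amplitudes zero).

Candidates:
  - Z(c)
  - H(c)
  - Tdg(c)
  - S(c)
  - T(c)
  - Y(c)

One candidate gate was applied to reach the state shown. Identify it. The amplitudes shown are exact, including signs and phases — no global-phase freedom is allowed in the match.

It was T(c) that produced the state shown.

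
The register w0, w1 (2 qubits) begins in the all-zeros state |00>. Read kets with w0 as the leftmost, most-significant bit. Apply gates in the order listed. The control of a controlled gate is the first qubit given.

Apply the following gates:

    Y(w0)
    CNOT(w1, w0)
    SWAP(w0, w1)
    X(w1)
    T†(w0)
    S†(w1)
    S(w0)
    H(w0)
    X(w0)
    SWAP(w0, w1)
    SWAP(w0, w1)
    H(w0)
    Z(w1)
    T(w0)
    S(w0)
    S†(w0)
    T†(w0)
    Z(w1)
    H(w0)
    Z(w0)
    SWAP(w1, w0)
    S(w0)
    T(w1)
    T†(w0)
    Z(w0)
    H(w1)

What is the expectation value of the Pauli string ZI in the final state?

The expectation value of ZI is 1. Key observation: the block from step 12 through step 19 cancels to the identity and can be dropped.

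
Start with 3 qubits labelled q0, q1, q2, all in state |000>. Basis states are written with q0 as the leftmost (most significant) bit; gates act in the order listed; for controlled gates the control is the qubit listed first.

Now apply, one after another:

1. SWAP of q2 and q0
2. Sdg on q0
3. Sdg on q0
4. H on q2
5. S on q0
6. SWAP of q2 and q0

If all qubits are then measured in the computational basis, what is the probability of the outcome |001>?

A full measurement returns |001> with probability 0.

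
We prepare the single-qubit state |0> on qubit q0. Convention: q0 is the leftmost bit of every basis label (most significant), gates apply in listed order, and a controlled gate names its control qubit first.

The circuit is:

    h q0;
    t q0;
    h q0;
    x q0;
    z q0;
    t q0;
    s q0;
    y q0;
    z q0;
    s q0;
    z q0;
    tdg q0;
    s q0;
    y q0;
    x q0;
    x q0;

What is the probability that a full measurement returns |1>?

A full measurement returns |1> with probability sqrt(2)/4 + 1/2.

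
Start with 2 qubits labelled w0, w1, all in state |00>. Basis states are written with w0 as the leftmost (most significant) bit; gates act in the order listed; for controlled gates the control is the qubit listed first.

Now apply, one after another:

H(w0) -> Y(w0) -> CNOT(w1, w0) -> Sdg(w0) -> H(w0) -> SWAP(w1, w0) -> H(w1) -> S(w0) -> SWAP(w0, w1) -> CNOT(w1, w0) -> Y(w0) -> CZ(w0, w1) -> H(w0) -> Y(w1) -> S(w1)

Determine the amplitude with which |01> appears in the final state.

The amplitude on |01> is -1/2 + I/2.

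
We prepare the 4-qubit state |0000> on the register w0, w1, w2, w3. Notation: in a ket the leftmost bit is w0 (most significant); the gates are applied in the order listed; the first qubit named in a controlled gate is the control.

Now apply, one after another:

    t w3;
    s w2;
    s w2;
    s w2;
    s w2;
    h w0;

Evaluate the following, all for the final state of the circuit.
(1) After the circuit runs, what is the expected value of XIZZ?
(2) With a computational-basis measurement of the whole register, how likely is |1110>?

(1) The expectation value of XIZZ is 1. Key observation: the block from step 2 through step 5 cancels to the identity and can be dropped.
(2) A full measurement returns |1110> with probability 0.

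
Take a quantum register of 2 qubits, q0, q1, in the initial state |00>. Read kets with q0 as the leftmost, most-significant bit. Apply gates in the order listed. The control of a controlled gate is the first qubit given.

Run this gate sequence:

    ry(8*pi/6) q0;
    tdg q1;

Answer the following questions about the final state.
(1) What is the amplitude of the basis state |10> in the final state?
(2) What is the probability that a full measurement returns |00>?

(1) |10> carries amplitude sqrt(3)/2 in the final state.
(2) The probability of measuring |00> is 1/4.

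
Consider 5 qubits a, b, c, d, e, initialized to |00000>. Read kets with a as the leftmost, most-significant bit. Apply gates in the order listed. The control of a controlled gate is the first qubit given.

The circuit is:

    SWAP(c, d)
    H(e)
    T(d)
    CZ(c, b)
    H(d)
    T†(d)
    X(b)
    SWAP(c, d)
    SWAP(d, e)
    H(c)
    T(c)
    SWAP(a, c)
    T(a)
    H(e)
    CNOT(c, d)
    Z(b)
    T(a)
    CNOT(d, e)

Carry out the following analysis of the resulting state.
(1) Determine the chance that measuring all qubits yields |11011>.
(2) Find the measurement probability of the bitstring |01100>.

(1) Outcome |11011> occurs with probability 1/8 - sqrt(2)/16.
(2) The probability of measuring |01100> is 0.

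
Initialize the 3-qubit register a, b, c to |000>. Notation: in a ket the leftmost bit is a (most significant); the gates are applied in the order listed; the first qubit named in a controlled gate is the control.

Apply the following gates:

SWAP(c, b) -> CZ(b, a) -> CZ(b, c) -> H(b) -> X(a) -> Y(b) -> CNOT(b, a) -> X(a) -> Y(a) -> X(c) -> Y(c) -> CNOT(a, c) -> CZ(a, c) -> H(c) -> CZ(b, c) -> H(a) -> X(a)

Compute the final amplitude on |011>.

|011> carries amplitude sqrt(2)*I/4 in the final state.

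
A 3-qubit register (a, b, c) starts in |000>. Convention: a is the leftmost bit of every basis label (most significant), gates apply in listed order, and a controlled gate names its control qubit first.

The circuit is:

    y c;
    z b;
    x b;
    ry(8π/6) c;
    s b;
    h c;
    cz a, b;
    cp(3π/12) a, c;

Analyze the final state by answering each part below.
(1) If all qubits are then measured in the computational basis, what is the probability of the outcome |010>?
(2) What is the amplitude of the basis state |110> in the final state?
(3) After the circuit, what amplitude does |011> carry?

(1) The probability of measuring |010> is sqrt(3)/4 + 1/2.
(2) The final state's coefficient on |110> equals 0.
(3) The final state's coefficient on |011> equals -sqrt(2)/4 + sqrt(6)/4.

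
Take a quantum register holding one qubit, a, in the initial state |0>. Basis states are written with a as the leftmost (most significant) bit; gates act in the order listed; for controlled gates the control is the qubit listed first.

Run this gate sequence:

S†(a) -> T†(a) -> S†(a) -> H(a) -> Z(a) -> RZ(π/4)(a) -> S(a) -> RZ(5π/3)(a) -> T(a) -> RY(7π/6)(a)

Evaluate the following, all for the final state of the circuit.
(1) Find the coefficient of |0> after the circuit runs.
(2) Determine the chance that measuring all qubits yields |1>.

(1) |0> carries amplitude (-sqrt(3) - 1 - (-1 + sqrt(3))*exp(I*pi/3))*exp(17*I*pi/24)/4 in the final state.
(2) The probability of measuring |1> is 3/8.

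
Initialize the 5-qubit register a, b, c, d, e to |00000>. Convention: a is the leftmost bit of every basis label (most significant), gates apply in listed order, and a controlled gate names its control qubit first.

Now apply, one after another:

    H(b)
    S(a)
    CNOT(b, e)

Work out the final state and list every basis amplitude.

After the circuit, the state carries amplitude sqrt(2)/2 on |00000>, sqrt(2)/2 on |01001>, and 0 on every other basis state.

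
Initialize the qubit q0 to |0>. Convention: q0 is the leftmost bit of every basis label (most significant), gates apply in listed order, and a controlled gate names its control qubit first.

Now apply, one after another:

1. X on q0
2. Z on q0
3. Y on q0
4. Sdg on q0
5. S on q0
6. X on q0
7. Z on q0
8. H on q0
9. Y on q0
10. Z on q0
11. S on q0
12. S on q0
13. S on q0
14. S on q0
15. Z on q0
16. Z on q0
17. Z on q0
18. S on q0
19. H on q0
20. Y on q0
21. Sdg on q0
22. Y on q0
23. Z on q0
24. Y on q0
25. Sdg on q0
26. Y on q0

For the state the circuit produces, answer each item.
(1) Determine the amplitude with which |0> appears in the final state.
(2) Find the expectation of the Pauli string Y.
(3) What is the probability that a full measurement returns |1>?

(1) |0> carries amplitude -1/2 - I/2 in the final state.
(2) In the final state, Y has expectation -1.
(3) The probability of measuring |1> is 1/2.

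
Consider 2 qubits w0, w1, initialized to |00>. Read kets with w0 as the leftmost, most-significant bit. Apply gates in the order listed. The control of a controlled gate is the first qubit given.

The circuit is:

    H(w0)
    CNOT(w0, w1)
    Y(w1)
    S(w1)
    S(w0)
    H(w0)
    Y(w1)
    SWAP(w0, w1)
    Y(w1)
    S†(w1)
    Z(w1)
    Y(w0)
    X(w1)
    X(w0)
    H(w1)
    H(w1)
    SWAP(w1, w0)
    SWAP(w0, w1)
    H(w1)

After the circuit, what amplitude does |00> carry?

The final state's coefficient on |00> equals sqrt(2)*(1 + I)/4.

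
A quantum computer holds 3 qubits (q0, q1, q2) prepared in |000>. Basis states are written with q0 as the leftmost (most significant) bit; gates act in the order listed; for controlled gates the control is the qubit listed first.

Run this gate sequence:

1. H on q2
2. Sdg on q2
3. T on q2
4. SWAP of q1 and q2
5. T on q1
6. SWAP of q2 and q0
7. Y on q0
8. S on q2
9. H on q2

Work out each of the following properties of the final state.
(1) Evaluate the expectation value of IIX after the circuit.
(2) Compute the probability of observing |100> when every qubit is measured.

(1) The expectation value of IIX is 1.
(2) A full measurement returns |100> with probability 1/4.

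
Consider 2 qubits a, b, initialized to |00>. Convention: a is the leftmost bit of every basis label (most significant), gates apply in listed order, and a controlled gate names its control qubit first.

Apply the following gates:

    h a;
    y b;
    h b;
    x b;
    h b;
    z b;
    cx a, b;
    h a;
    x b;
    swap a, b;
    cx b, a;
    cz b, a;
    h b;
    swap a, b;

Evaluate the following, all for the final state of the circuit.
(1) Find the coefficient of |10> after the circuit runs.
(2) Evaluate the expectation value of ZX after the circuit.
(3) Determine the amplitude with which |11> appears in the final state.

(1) The final state's coefficient on |10> equals sqrt(2)*I/2.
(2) In the final state, ZX has expectation -1.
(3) |11> carries amplitude sqrt(2)*I/2 in the final state.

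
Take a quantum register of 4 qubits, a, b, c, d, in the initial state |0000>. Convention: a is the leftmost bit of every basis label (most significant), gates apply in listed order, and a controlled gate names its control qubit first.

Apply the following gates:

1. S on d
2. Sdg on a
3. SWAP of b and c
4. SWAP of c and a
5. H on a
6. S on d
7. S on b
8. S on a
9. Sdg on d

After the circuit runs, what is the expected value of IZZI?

In the final state, IZZI has expectation 1.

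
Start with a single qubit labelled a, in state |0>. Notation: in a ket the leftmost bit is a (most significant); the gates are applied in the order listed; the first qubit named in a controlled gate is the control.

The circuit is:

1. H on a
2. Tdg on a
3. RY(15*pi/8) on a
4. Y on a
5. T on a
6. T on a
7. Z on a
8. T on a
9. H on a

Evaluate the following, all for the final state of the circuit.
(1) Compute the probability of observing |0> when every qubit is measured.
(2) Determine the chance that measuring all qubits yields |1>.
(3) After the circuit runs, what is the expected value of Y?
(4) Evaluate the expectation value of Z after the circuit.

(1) The probability of measuring |0> is sin(pi/16)**2/2.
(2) The probability of measuring |1> is sqrt(sqrt(2) + 2)/8 + 3/4.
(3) The observable Y averages to sin(pi/16)**2.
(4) In the final state, Z has expectation -cos(pi/16)**2.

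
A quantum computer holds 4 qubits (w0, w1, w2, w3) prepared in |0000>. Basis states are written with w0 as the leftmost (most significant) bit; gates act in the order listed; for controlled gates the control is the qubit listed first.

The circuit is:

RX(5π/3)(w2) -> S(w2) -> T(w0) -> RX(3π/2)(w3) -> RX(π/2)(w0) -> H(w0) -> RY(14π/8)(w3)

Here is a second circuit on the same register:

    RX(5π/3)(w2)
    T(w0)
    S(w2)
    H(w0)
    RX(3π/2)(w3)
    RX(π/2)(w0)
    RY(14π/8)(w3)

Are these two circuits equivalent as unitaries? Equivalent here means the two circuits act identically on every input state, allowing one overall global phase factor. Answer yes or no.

No — the two circuits implement different unitaries, even allowing a global phase.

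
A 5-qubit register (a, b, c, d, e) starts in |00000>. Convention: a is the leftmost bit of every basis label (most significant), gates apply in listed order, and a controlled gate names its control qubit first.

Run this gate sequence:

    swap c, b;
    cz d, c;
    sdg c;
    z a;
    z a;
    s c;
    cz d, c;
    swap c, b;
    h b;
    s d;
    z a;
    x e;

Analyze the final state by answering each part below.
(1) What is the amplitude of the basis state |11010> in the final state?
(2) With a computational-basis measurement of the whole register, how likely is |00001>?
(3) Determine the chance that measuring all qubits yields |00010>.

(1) The final state's coefficient on |11010> equals 0. Key observation: gates 1-8 undo each other exactly, leaving only the rest of the circuit to track.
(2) Outcome |00001> occurs with probability 1/2.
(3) The probability of measuring |00010> is 0.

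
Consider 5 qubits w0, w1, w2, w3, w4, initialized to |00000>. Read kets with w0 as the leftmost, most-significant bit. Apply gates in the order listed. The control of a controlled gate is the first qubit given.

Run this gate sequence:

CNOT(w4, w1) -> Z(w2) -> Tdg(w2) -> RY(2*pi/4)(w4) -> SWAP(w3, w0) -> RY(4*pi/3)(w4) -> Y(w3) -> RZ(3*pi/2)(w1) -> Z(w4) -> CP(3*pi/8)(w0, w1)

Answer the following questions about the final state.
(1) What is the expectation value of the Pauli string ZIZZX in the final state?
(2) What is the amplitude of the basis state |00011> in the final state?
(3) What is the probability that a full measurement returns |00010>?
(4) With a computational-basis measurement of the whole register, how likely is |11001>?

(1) The expectation value of ZIZZX is -1/2.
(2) The final state's coefficient on |00011> equals (-sqrt(2) + sqrt(6))*exp(3*I*pi/4)/4.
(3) Outcome |00010> occurs with probability sqrt(3)/4 + 1/2.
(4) The probability of measuring |11001> is 0.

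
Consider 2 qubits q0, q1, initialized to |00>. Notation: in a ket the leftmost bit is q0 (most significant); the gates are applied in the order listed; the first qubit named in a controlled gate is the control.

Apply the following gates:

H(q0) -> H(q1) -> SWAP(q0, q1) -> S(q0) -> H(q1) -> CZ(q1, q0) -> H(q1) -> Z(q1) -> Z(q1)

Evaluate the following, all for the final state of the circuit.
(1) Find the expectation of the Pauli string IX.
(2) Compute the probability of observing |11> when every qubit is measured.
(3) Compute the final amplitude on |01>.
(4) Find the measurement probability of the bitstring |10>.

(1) The observable IX averages to 1.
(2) Outcome |11> occurs with probability 1/4.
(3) The amplitude on |01> is 1/2.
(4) A full measurement returns |10> with probability 1/4.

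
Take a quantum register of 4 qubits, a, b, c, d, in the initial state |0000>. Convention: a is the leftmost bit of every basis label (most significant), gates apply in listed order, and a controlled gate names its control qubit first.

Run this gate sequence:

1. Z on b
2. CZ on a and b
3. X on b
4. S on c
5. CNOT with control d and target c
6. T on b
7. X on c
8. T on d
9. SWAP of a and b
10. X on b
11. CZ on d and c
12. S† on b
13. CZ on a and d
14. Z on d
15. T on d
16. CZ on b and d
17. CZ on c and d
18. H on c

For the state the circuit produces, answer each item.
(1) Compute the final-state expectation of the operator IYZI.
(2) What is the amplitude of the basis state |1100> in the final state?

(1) In the final state, IYZI has expectation 0.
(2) The amplitude on |1100> is -sqrt(2)*exp(3*I*pi/4)/2.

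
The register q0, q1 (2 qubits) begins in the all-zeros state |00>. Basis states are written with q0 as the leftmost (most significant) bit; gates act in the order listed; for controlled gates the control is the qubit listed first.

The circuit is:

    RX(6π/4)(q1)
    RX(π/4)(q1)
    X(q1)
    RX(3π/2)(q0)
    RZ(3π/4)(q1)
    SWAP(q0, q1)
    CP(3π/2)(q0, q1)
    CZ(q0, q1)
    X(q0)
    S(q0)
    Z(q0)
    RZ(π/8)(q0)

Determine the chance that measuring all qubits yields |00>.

A full measurement returns |00> with probability sqrt(2)/8 + 1/4.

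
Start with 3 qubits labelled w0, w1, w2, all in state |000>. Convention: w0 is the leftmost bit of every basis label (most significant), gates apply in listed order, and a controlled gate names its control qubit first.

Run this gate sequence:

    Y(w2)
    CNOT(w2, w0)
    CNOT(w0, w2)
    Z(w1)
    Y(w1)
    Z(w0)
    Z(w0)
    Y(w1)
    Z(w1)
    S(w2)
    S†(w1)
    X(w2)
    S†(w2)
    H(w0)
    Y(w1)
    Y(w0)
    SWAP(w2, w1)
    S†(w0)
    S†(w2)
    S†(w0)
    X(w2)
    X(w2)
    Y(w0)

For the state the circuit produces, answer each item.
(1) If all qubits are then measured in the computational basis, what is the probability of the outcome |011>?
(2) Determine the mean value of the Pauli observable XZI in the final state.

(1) A full measurement returns |011> with probability 1/2. Key observation: steps 4-9 multiply out to the identity, so the circuit reduces to the remaining gates.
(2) In the final state, XZI has expectation -1.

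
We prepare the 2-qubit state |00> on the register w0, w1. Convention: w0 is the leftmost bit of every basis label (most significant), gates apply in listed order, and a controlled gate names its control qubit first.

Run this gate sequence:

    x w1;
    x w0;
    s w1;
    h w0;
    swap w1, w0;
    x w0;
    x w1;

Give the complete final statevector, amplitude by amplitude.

After the circuit, the state carries amplitude -sqrt(2)*I/2 on |00>, sqrt(2)*I/2 on |01>, 0 on |10>, 0 on |11>.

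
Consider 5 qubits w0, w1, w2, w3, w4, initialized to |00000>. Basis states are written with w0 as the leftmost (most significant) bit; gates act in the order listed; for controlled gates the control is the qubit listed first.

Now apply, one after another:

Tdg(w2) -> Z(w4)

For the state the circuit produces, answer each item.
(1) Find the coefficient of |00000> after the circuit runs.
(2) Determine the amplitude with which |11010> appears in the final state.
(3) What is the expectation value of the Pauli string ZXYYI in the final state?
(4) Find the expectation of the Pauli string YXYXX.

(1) |00000> carries amplitude 1 in the final state.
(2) The amplitude on |11010> is 0.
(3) The expectation value of ZXYYI is 0.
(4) The observable YXYXX averages to 0.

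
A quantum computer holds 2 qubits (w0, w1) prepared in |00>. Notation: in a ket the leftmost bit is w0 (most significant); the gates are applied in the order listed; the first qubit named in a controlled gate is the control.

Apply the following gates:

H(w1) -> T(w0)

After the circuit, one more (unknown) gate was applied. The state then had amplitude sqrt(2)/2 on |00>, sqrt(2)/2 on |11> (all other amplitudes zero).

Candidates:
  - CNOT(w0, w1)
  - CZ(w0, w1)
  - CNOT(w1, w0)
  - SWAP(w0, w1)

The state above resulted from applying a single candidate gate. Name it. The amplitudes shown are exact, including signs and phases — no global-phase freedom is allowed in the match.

The unique candidate consistent with the amplitudes is CNOT(w1, w0).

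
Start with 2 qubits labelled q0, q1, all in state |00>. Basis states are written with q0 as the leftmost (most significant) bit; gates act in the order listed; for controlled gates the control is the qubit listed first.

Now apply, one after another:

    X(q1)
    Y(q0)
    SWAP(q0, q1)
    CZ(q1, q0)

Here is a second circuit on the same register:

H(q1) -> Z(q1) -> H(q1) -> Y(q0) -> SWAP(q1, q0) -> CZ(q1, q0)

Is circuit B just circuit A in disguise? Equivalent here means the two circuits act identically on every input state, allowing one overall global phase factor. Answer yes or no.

Yes: on every input state the two circuits agree up to one overall phase factor.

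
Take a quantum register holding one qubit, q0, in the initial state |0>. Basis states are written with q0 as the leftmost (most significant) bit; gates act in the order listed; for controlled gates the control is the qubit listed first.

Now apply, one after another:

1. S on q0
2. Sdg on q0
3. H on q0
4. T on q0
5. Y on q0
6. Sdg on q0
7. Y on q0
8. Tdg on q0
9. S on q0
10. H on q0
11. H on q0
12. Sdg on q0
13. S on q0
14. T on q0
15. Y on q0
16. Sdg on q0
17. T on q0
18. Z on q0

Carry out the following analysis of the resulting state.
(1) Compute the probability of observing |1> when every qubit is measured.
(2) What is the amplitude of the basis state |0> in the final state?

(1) A full measurement returns |1> with probability 1/2. Key observation: steps 1-2 multiply out to the identity, so the circuit reduces to the remaining gates.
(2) |0> carries amplitude sqrt(2)*exp(I*pi/4)/2 in the final state.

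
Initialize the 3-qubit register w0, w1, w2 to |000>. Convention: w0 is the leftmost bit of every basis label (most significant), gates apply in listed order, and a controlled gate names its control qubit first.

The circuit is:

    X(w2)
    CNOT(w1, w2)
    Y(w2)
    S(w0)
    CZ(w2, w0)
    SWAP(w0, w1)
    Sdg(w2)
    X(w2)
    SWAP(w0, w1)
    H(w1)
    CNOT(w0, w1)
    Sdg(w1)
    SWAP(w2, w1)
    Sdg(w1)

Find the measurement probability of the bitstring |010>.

The probability of measuring |010> is 1/2.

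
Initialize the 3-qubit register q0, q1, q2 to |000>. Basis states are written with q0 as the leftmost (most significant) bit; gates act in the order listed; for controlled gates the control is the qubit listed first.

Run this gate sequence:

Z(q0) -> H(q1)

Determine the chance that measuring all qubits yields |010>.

A full measurement returns |010> with probability 1/2.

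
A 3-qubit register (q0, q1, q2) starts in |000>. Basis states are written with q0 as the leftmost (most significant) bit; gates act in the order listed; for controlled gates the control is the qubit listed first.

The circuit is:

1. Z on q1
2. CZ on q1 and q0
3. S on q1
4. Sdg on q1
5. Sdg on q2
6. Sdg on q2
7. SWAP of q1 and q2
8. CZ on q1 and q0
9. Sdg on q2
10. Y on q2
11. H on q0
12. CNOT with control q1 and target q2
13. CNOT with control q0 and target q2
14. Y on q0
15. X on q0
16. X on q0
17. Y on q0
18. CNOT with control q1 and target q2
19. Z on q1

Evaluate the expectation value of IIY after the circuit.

In the final state, IIY has expectation 0. Key observation: the block from step 14 through step 17 cancels to the identity and can be dropped.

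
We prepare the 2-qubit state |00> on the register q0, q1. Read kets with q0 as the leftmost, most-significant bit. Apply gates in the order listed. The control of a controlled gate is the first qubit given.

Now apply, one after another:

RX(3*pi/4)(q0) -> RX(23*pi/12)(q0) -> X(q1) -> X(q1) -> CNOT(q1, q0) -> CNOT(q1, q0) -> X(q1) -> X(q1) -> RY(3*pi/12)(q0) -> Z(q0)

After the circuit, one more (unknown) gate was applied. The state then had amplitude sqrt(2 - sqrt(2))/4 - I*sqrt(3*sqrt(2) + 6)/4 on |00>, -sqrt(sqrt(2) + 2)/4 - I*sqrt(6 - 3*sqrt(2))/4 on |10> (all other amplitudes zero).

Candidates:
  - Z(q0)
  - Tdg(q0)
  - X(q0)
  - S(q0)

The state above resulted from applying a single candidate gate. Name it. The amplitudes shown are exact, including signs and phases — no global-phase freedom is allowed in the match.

The applied gate was X(q0).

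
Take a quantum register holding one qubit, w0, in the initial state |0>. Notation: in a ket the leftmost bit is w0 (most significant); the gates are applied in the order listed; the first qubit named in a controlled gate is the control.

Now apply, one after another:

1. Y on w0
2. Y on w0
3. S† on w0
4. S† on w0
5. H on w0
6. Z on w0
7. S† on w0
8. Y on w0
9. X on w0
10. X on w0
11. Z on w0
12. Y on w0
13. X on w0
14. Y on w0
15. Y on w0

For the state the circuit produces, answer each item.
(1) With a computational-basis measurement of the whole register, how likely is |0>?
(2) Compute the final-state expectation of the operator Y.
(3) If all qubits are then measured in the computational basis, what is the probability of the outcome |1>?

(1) A full measurement returns |0> with probability 1/2.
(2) In the final state, Y has expectation 1.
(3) Outcome |1> occurs with probability 1/2.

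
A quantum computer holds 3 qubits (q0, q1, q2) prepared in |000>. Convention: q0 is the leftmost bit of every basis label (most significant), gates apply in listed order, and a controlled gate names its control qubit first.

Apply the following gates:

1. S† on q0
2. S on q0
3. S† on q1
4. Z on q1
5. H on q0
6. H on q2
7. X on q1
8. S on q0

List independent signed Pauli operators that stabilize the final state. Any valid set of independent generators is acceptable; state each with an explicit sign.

The final state is stabilized by the group generated by +YII, +IIX, -IZI; other independent generating sets are equally valid.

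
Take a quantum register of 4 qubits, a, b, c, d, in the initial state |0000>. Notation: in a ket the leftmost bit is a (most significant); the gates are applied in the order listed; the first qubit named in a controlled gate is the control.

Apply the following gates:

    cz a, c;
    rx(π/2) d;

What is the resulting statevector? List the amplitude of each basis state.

The final amplitudes are sqrt(2)/2 on |0000>, -sqrt(2)*I/2 on |0001>, and 0 on every other basis state.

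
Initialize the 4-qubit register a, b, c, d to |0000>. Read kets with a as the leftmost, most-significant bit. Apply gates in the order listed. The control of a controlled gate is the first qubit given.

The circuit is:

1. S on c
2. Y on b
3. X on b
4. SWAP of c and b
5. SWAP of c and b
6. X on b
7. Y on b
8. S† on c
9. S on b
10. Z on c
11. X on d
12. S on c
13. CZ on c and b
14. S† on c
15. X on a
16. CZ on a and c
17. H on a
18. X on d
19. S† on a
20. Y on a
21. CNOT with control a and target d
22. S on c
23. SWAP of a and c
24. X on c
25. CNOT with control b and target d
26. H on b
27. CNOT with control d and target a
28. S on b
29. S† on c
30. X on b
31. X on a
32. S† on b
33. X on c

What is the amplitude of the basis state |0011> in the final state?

The amplitude on |0011> is -1/2. Key observation: gates 1-8 undo each other exactly, leaving only the rest of the circuit to track.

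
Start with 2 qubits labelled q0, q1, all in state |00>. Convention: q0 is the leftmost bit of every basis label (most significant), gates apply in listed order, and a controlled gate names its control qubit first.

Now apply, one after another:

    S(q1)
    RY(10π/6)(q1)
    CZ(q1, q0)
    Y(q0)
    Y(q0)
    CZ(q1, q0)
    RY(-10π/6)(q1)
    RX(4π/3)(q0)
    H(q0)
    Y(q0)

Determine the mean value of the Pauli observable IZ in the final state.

The observable IZ averages to 1. Key observation: the block from step 2 through step 7 cancels to the identity and can be dropped.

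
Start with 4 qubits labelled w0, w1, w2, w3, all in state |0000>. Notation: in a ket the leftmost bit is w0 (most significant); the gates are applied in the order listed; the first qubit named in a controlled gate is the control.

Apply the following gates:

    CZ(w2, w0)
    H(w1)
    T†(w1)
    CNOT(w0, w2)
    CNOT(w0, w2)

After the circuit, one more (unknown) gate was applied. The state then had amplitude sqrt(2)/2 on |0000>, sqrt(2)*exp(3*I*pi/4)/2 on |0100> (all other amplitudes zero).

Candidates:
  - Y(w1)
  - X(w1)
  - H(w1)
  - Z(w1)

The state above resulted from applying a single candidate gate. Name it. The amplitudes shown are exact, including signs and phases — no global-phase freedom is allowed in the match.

The applied gate was Z(w1).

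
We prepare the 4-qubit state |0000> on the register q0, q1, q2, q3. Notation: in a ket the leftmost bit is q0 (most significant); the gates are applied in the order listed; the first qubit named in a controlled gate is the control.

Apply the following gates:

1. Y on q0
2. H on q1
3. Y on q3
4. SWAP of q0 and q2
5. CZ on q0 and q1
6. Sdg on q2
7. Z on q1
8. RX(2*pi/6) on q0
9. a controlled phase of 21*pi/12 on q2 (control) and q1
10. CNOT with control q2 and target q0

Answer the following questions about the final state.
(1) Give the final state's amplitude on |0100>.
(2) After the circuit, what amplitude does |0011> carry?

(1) |0100> carries amplitude 0 in the final state.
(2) The amplitude on |0011> is sqrt(2)/4.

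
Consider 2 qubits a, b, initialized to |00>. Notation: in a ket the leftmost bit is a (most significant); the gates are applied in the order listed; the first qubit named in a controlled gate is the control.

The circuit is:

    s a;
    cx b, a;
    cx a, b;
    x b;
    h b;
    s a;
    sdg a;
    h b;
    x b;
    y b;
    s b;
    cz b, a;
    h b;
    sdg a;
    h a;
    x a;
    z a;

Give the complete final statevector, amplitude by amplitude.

The final amplitudes are -1/2 on |00>, 1/2 on |01>, 1/2 on |10>, -1/2 on |11>. Key observation: gates 4-9 undo each other exactly, leaving only the rest of the circuit to track.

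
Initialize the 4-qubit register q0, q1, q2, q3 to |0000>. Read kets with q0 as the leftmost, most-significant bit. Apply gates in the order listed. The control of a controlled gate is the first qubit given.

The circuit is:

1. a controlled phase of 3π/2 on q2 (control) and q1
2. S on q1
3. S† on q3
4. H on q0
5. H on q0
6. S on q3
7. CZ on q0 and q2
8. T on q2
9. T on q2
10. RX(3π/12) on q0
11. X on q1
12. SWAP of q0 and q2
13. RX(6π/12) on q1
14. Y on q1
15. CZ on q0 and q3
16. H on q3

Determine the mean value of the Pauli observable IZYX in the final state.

The expectation value of IZYX is 0. Key observation: steps 3-6 multiply out to the identity, so the circuit reduces to the remaining gates.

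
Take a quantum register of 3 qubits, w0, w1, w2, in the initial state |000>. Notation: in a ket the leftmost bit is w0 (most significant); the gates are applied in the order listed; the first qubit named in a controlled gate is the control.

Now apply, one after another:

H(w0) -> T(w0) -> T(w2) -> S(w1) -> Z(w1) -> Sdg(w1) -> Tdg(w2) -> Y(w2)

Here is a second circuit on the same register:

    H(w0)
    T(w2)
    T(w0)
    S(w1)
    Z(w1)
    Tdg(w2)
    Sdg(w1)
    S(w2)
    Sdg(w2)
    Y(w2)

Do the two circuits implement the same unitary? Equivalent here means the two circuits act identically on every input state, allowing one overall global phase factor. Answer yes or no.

Yes — the two circuits implement the same unitary up to a global phase.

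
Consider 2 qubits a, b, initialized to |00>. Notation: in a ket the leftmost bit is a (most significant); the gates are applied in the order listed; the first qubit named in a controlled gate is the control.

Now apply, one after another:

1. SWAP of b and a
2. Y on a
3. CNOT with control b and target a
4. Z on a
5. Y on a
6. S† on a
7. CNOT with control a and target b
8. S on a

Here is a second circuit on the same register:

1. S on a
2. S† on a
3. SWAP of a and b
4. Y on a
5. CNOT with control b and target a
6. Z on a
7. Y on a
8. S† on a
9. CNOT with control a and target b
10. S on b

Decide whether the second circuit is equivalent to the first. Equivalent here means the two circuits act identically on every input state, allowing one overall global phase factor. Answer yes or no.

No, they are not equivalent — no single phase factor reconciles the two unitaries.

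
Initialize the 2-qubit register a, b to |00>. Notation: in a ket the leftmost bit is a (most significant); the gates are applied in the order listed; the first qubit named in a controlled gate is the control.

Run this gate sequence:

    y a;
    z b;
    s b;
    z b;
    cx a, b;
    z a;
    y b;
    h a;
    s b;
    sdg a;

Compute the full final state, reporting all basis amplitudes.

The resulting statevector has amplitude -sqrt(2)/2 on |00>, 0 on |01>, -sqrt(2)*I/2 on |10>, 0 on |11>.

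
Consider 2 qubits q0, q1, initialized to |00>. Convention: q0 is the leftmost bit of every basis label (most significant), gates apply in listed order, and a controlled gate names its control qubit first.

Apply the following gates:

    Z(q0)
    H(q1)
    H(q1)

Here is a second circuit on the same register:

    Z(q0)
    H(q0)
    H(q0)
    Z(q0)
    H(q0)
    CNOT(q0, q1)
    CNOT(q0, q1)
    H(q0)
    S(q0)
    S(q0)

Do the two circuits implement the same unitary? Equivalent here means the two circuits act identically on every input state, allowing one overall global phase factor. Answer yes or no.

Yes — the two circuits implement the same unitary up to a global phase.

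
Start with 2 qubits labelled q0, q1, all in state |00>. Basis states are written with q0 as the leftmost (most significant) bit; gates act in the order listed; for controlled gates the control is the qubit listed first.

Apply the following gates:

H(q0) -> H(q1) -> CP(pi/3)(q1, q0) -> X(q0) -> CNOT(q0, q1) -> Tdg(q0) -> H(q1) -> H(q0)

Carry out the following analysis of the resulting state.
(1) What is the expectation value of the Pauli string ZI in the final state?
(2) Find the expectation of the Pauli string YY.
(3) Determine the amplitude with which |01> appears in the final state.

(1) The expectation value of ZI is -sqrt(6)/8 + 3*sqrt(2)/8.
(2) The observable YY averages to -sqrt(6)/8 - sqrt(2)/8.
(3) The final state's coefficient on |01> equals 1/4 - exp(I*pi/3)/4.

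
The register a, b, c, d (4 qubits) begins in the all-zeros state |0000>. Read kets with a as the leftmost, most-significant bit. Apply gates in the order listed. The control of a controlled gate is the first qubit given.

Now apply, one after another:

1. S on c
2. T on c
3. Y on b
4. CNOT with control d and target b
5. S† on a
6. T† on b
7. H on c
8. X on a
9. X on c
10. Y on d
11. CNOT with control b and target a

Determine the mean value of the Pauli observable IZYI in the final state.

In the final state, IZYI has expectation 0.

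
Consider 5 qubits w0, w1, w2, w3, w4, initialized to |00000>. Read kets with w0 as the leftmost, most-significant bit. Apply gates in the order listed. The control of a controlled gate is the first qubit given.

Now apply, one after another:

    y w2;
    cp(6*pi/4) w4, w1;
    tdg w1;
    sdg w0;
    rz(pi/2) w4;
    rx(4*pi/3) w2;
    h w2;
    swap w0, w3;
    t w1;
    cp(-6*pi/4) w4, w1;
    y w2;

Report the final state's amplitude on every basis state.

The final amplitudes are (-sqrt(2) + sqrt(6)*I)*exp(3*I*pi/4)/4 on |00000>, (sqrt(6) - sqrt(2)*I)*exp(I*pi/4)/4 on |00100>, and 0 on every other basis state.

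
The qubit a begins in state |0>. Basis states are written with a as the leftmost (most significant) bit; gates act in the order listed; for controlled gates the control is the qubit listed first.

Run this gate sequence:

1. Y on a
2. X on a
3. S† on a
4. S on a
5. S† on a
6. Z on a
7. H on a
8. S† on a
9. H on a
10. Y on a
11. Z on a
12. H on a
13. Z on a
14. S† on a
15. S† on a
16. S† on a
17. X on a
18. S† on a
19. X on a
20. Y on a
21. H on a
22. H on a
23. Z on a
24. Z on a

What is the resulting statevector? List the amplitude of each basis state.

The resulting statevector has amplitude -sqrt(2)*I/2 on |0>, sqrt(2)/2 on |1>.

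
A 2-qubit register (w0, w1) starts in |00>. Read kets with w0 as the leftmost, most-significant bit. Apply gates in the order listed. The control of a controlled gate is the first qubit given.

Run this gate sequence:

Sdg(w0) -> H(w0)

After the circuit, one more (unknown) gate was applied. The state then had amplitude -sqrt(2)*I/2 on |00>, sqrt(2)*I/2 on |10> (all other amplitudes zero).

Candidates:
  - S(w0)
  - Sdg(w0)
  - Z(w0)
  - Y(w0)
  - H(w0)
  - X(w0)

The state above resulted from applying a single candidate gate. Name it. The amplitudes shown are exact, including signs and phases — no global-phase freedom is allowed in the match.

It was Y(w0) that produced the state shown.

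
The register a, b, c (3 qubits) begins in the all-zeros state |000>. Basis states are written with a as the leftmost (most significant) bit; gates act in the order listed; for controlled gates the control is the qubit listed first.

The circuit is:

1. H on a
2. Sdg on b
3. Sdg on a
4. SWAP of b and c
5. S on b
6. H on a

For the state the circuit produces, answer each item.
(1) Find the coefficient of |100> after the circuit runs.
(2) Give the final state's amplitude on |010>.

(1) The amplitude on |100> is 1/2 + I/2.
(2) |010> carries amplitude 0 in the final state.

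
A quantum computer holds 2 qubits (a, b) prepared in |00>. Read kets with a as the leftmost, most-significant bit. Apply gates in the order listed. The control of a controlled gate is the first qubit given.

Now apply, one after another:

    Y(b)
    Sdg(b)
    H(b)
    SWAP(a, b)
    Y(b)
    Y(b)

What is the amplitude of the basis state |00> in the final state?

The final state's coefficient on |00> equals sqrt(2)/2.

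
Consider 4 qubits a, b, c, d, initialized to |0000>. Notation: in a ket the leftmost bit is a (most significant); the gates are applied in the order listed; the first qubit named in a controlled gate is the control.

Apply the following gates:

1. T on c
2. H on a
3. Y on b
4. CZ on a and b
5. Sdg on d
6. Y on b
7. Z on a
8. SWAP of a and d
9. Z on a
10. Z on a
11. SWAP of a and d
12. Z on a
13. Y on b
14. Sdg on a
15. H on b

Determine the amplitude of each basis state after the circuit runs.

The resulting statevector has amplitude I/2 on |0000>, -I/2 on |0100>, -1/2 on |1000>, 1/2 on |1100>, and 0 on every other basis state. Key observation: steps 6-13 multiply out to the identity, so the circuit reduces to the remaining gates.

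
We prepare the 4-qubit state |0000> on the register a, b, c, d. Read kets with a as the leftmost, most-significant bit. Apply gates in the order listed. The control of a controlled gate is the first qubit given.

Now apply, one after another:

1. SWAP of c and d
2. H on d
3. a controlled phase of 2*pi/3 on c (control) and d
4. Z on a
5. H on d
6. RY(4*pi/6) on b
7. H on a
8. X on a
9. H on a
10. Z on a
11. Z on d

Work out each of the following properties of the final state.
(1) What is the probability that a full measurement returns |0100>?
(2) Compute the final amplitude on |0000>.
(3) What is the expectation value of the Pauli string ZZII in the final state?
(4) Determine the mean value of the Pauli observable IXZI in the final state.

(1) Outcome |0100> occurs with probability 3/4.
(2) The amplitude on |0000> is 1/2.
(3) The observable ZZII averages to -1/2.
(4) In the final state, IXZI has expectation sqrt(3)/2.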